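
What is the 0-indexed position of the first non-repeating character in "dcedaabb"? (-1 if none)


Input: dcedaabb
Character frequencies:
  'a': 2
  'b': 2
  'c': 1
  'd': 2
  'e': 1
Scanning left to right for freq == 1:
  Position 0 ('d'): freq=2, skip
  Position 1 ('c'): unique! => answer = 1

1


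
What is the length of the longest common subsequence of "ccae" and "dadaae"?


LCS of "ccae" and "dadaae"
DP table:
           d    a    d    a    a    e
      0    0    0    0    0    0    0
  c   0    0    0    0    0    0    0
  c   0    0    0    0    0    0    0
  a   0    0    1    1    1    1    1
  e   0    0    1    1    1    1    2
LCS length = dp[4][6] = 2

2


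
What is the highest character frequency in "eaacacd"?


Input: eaacacd
Character counts:
  'a': 3
  'c': 2
  'd': 1
  'e': 1
Maximum frequency: 3

3


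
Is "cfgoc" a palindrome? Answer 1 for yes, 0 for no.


Input: cfgoc
Reversed: cogfc
  Compare pos 0 ('c') with pos 4 ('c'): match
  Compare pos 1 ('f') with pos 3 ('o'): MISMATCH
Result: not a palindrome

0


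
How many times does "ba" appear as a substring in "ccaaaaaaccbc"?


Searching for "ba" in "ccaaaaaaccbc"
Scanning each position:
  Position 0: "cc" => no
  Position 1: "ca" => no
  Position 2: "aa" => no
  Position 3: "aa" => no
  Position 4: "aa" => no
  Position 5: "aa" => no
  Position 6: "aa" => no
  Position 7: "ac" => no
  Position 8: "cc" => no
  Position 9: "cb" => no
  Position 10: "bc" => no
Total occurrences: 0

0


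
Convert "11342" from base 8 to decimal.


Input: "11342" in base 8
Positional expansion:
  Digit '1' (value 1) x 8^4 = 4096
  Digit '1' (value 1) x 8^3 = 512
  Digit '3' (value 3) x 8^2 = 192
  Digit '4' (value 4) x 8^1 = 32
  Digit '2' (value 2) x 8^0 = 2
Sum = 4834

4834


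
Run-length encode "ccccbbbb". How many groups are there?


Input: ccccbbbb
Scanning for consecutive runs:
  Group 1: 'c' x 4 (positions 0-3)
  Group 2: 'b' x 4 (positions 4-7)
Total groups: 2

2


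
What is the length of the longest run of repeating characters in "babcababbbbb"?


Input: "babcababbbbb"
Scanning for longest run:
  Position 1 ('a'): new char, reset run to 1
  Position 2 ('b'): new char, reset run to 1
  Position 3 ('c'): new char, reset run to 1
  Position 4 ('a'): new char, reset run to 1
  Position 5 ('b'): new char, reset run to 1
  Position 6 ('a'): new char, reset run to 1
  Position 7 ('b'): new char, reset run to 1
  Position 8 ('b'): continues run of 'b', length=2
  Position 9 ('b'): continues run of 'b', length=3
  Position 10 ('b'): continues run of 'b', length=4
  Position 11 ('b'): continues run of 'b', length=5
Longest run: 'b' with length 5

5


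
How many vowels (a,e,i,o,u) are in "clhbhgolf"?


Input: clhbhgolf
Checking each character:
  'c' at position 0: consonant
  'l' at position 1: consonant
  'h' at position 2: consonant
  'b' at position 3: consonant
  'h' at position 4: consonant
  'g' at position 5: consonant
  'o' at position 6: vowel (running total: 1)
  'l' at position 7: consonant
  'f' at position 8: consonant
Total vowels: 1

1


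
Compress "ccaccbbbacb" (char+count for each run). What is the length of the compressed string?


Input: ccaccbbbacb
Runs:
  'c' x 2 => "c2"
  'a' x 1 => "a1"
  'c' x 2 => "c2"
  'b' x 3 => "b3"
  'a' x 1 => "a1"
  'c' x 1 => "c1"
  'b' x 1 => "b1"
Compressed: "c2a1c2b3a1c1b1"
Compressed length: 14

14


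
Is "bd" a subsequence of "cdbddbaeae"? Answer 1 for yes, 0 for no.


Check if "bd" is a subsequence of "cdbddbaeae"
Greedy scan:
  Position 0 ('c'): no match needed
  Position 1 ('d'): no match needed
  Position 2 ('b'): matches sub[0] = 'b'
  Position 3 ('d'): matches sub[1] = 'd'
  Position 4 ('d'): no match needed
  Position 5 ('b'): no match needed
  Position 6 ('a'): no match needed
  Position 7 ('e'): no match needed
  Position 8 ('a'): no match needed
  Position 9 ('e'): no match needed
All 2 characters matched => is a subsequence

1


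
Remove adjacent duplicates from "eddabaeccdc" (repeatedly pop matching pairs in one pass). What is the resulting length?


Input: eddabaeccdc
Stack-based adjacent duplicate removal:
  Read 'e': push. Stack: e
  Read 'd': push. Stack: ed
  Read 'd': matches stack top 'd' => pop. Stack: e
  Read 'a': push. Stack: ea
  Read 'b': push. Stack: eab
  Read 'a': push. Stack: eaba
  Read 'e': push. Stack: eabae
  Read 'c': push. Stack: eabaec
  Read 'c': matches stack top 'c' => pop. Stack: eabae
  Read 'd': push. Stack: eabaed
  Read 'c': push. Stack: eabaedc
Final stack: "eabaedc" (length 7)

7


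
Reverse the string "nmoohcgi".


Input: nmoohcgi
Reading characters right to left:
  Position 7: 'i'
  Position 6: 'g'
  Position 5: 'c'
  Position 4: 'h'
  Position 3: 'o'
  Position 2: 'o'
  Position 1: 'm'
  Position 0: 'n'
Reversed: igchoomn

igchoomn


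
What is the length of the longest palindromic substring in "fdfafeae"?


Input: "fdfafeae"
Checking substrings for palindromes:
  [0:3] "fdf" (len 3) => palindrome
  [2:5] "faf" (len 3) => palindrome
  [5:8] "eae" (len 3) => palindrome
Longest palindromic substring: "fdf" with length 3

3


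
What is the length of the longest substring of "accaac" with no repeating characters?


Input: "accaac"
Sliding window (track last position of each char):
  Position 0 ('a'): window [0,0] length 1 -- new best
  Position 1 ('c'): window [0,1] length 2 -- new best
  Position 2 ('c'): repeat (last at 1), move window start to 2
  Position 2 ('c'): window [2,2] length 1
  Position 3 ('a'): window [2,3] length 2
  Position 4 ('a'): repeat (last at 3), move window start to 4
  Position 4 ('a'): window [4,4] length 1
  Position 5 ('c'): window [4,5] length 2
Longest substring with no repeats: "ac" with length 2

2


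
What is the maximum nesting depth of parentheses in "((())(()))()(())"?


Input: "((())(()))()(())"
Tracking depth:
  Position 0 '(': depth becomes 1
  Position 1 '(': depth becomes 2
  Position 2 '(': depth becomes 3
  Position 3 ')': depth becomes 2
  Position 4 ')': depth becomes 1
  Position 5 '(': depth becomes 2
  Position 6 '(': depth becomes 3
  Position 7 ')': depth becomes 2
  Position 8 ')': depth becomes 1
  Position 9 ')': depth becomes 0
  Position 10 '(': depth becomes 1
  Position 11 ')': depth becomes 0
  Position 12 '(': depth becomes 1
  Position 13 '(': depth becomes 2
  Position 14 ')': depth becomes 1
  Position 15 ')': depth becomes 0
Maximum depth reached: 3

3


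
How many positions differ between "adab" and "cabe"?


Comparing "adab" and "cabe" position by position:
  Position 0: 'a' vs 'c' => DIFFER
  Position 1: 'd' vs 'a' => DIFFER
  Position 2: 'a' vs 'b' => DIFFER
  Position 3: 'b' vs 'e' => DIFFER
Positions that differ: 4

4


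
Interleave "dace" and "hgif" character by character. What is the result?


Interleaving "dace" and "hgif":
  Position 0: 'd' from first, 'h' from second => "dh"
  Position 1: 'a' from first, 'g' from second => "ag"
  Position 2: 'c' from first, 'i' from second => "ci"
  Position 3: 'e' from first, 'f' from second => "ef"
Result: dhagcief

dhagcief


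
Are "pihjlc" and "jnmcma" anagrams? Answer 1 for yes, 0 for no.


Strings: "pihjlc", "jnmcma"
Sorted first:  chijlp
Sorted second: acjmmn
Differ at position 0: 'c' vs 'a' => not anagrams

0


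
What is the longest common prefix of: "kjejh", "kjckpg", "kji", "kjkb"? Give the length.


Words: kjejh, kjckpg, kji, kjkb
  Position 0: all 'k' => match
  Position 1: all 'j' => match
  Position 2: ('e', 'c', 'i', 'k') => mismatch, stop
LCP = "kj" (length 2)

2


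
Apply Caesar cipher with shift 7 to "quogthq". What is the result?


Caesar cipher: shift "quogthq" by 7
  'q' (pos 16) + 7 = pos 23 = 'x'
  'u' (pos 20) + 7 = pos 1 = 'b'
  'o' (pos 14) + 7 = pos 21 = 'v'
  'g' (pos 6) + 7 = pos 13 = 'n'
  't' (pos 19) + 7 = pos 0 = 'a'
  'h' (pos 7) + 7 = pos 14 = 'o'
  'q' (pos 16) + 7 = pos 23 = 'x'
Result: xbvnaox

xbvnaox


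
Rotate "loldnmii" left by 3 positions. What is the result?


Input: "loldnmii", rotate left by 3
First 3 characters: "lol"
Remaining characters: "dnmii"
Concatenate remaining + first: "dnmii" + "lol" = "dnmiilol"

dnmiilol


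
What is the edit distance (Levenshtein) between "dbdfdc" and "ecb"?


Computing edit distance: "dbdfdc" -> "ecb"
DP table:
           e    c    b
      0    1    2    3
  d   1    1    2    3
  b   2    2    2    2
  d   3    3    3    3
  f   4    4    4    4
  d   5    5    5    5
  c   6    6    5    6
Edit distance = dp[6][3] = 6

6


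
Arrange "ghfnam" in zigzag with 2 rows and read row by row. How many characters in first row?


Zigzag "ghfnam" into 2 rows:
Placing characters:
  'g' => row 0
  'h' => row 1
  'f' => row 0
  'n' => row 1
  'a' => row 0
  'm' => row 1
Rows:
  Row 0: "gfa"
  Row 1: "hnm"
First row length: 3

3


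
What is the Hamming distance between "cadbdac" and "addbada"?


Comparing "cadbdac" and "addbada" position by position:
  Position 0: 'c' vs 'a' => differ
  Position 1: 'a' vs 'd' => differ
  Position 2: 'd' vs 'd' => same
  Position 3: 'b' vs 'b' => same
  Position 4: 'd' vs 'a' => differ
  Position 5: 'a' vs 'd' => differ
  Position 6: 'c' vs 'a' => differ
Total differences (Hamming distance): 5

5


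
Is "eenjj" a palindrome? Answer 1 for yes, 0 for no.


Input: eenjj
Reversed: jjnee
  Compare pos 0 ('e') with pos 4 ('j'): MISMATCH
  Compare pos 1 ('e') with pos 3 ('j'): MISMATCH
Result: not a palindrome

0


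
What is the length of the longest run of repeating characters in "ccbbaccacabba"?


Input: "ccbbaccacabba"
Scanning for longest run:
  Position 1 ('c'): continues run of 'c', length=2
  Position 2 ('b'): new char, reset run to 1
  Position 3 ('b'): continues run of 'b', length=2
  Position 4 ('a'): new char, reset run to 1
  Position 5 ('c'): new char, reset run to 1
  Position 6 ('c'): continues run of 'c', length=2
  Position 7 ('a'): new char, reset run to 1
  Position 8 ('c'): new char, reset run to 1
  Position 9 ('a'): new char, reset run to 1
  Position 10 ('b'): new char, reset run to 1
  Position 11 ('b'): continues run of 'b', length=2
  Position 12 ('a'): new char, reset run to 1
Longest run: 'c' with length 2

2


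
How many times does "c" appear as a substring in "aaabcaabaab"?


Searching for "c" in "aaabcaabaab"
Scanning each position:
  Position 0: "a" => no
  Position 1: "a" => no
  Position 2: "a" => no
  Position 3: "b" => no
  Position 4: "c" => MATCH
  Position 5: "a" => no
  Position 6: "a" => no
  Position 7: "b" => no
  Position 8: "a" => no
  Position 9: "a" => no
  Position 10: "b" => no
Total occurrences: 1

1


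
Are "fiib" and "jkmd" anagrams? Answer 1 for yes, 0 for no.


Strings: "fiib", "jkmd"
Sorted first:  bfii
Sorted second: djkm
Differ at position 0: 'b' vs 'd' => not anagrams

0


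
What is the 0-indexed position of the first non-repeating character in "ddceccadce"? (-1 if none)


Input: ddceccadce
Character frequencies:
  'a': 1
  'c': 4
  'd': 3
  'e': 2
Scanning left to right for freq == 1:
  Position 0 ('d'): freq=3, skip
  Position 1 ('d'): freq=3, skip
  Position 2 ('c'): freq=4, skip
  Position 3 ('e'): freq=2, skip
  Position 4 ('c'): freq=4, skip
  Position 5 ('c'): freq=4, skip
  Position 6 ('a'): unique! => answer = 6

6


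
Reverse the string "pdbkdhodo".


Input: pdbkdhodo
Reading characters right to left:
  Position 8: 'o'
  Position 7: 'd'
  Position 6: 'o'
  Position 5: 'h'
  Position 4: 'd'
  Position 3: 'k'
  Position 2: 'b'
  Position 1: 'd'
  Position 0: 'p'
Reversed: odohdkbdp

odohdkbdp


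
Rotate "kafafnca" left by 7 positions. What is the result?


Input: "kafafnca", rotate left by 7
First 7 characters: "kafafnc"
Remaining characters: "a"
Concatenate remaining + first: "a" + "kafafnc" = "akafafnc"

akafafnc


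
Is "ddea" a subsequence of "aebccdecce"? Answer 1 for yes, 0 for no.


Check if "ddea" is a subsequence of "aebccdecce"
Greedy scan:
  Position 0 ('a'): no match needed
  Position 1 ('e'): no match needed
  Position 2 ('b'): no match needed
  Position 3 ('c'): no match needed
  Position 4 ('c'): no match needed
  Position 5 ('d'): matches sub[0] = 'd'
  Position 6 ('e'): no match needed
  Position 7 ('c'): no match needed
  Position 8 ('c'): no match needed
  Position 9 ('e'): no match needed
Only matched 1/4 characters => not a subsequence

0


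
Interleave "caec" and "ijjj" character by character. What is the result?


Interleaving "caec" and "ijjj":
  Position 0: 'c' from first, 'i' from second => "ci"
  Position 1: 'a' from first, 'j' from second => "aj"
  Position 2: 'e' from first, 'j' from second => "ej"
  Position 3: 'c' from first, 'j' from second => "cj"
Result: ciajejcj

ciajejcj


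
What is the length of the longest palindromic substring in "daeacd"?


Input: "daeacd"
Checking substrings for palindromes:
  [1:4] "aea" (len 3) => palindrome
Longest palindromic substring: "aea" with length 3

3


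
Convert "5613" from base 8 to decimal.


Input: "5613" in base 8
Positional expansion:
  Digit '5' (value 5) x 8^3 = 2560
  Digit '6' (value 6) x 8^2 = 384
  Digit '1' (value 1) x 8^1 = 8
  Digit '3' (value 3) x 8^0 = 3
Sum = 2955

2955


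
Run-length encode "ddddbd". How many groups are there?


Input: ddddbd
Scanning for consecutive runs:
  Group 1: 'd' x 4 (positions 0-3)
  Group 2: 'b' x 1 (positions 4-4)
  Group 3: 'd' x 1 (positions 5-5)
Total groups: 3

3


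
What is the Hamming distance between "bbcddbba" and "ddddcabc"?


Comparing "bbcddbba" and "ddddcabc" position by position:
  Position 0: 'b' vs 'd' => differ
  Position 1: 'b' vs 'd' => differ
  Position 2: 'c' vs 'd' => differ
  Position 3: 'd' vs 'd' => same
  Position 4: 'd' vs 'c' => differ
  Position 5: 'b' vs 'a' => differ
  Position 6: 'b' vs 'b' => same
  Position 7: 'a' vs 'c' => differ
Total differences (Hamming distance): 6

6


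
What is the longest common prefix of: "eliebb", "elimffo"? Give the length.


Words: eliebb, elimffo
  Position 0: all 'e' => match
  Position 1: all 'l' => match
  Position 2: all 'i' => match
  Position 3: ('e', 'm') => mismatch, stop
LCP = "eli" (length 3)

3


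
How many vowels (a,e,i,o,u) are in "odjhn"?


Input: odjhn
Checking each character:
  'o' at position 0: vowel (running total: 1)
  'd' at position 1: consonant
  'j' at position 2: consonant
  'h' at position 3: consonant
  'n' at position 4: consonant
Total vowels: 1

1


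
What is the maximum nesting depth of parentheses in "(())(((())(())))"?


Input: "(())(((())(())))"
Tracking depth:
  Position 0 '(': depth becomes 1
  Position 1 '(': depth becomes 2
  Position 2 ')': depth becomes 1
  Position 3 ')': depth becomes 0
  Position 4 '(': depth becomes 1
  Position 5 '(': depth becomes 2
  Position 6 '(': depth becomes 3
  Position 7 '(': depth becomes 4
  Position 8 ')': depth becomes 3
  Position 9 ')': depth becomes 2
  Position 10 '(': depth becomes 3
  Position 11 '(': depth becomes 4
  Position 12 ')': depth becomes 3
  Position 13 ')': depth becomes 2
  Position 14 ')': depth becomes 1
  Position 15 ')': depth becomes 0
Maximum depth reached: 4

4


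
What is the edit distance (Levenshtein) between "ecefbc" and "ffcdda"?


Computing edit distance: "ecefbc" -> "ffcdda"
DP table:
           f    f    c    d    d    a
      0    1    2    3    4    5    6
  e   1    1    2    3    4    5    6
  c   2    2    2    2    3    4    5
  e   3    3    3    3    3    4    5
  f   4    3    3    4    4    4    5
  b   5    4    4    4    5    5    5
  c   6    5    5    4    5    6    6
Edit distance = dp[6][6] = 6

6


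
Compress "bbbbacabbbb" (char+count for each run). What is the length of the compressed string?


Input: bbbbacabbbb
Runs:
  'b' x 4 => "b4"
  'a' x 1 => "a1"
  'c' x 1 => "c1"
  'a' x 1 => "a1"
  'b' x 4 => "b4"
Compressed: "b4a1c1a1b4"
Compressed length: 10

10


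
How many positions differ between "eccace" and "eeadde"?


Comparing "eccace" and "eeadde" position by position:
  Position 0: 'e' vs 'e' => same
  Position 1: 'c' vs 'e' => DIFFER
  Position 2: 'c' vs 'a' => DIFFER
  Position 3: 'a' vs 'd' => DIFFER
  Position 4: 'c' vs 'd' => DIFFER
  Position 5: 'e' vs 'e' => same
Positions that differ: 4

4


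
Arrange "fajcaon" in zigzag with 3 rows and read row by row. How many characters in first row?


Zigzag "fajcaon" into 3 rows:
Placing characters:
  'f' => row 0
  'a' => row 1
  'j' => row 2
  'c' => row 1
  'a' => row 0
  'o' => row 1
  'n' => row 2
Rows:
  Row 0: "fa"
  Row 1: "aco"
  Row 2: "jn"
First row length: 2

2


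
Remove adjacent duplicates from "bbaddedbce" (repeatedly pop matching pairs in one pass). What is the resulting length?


Input: bbaddedbce
Stack-based adjacent duplicate removal:
  Read 'b': push. Stack: b
  Read 'b': matches stack top 'b' => pop. Stack: (empty)
  Read 'a': push. Stack: a
  Read 'd': push. Stack: ad
  Read 'd': matches stack top 'd' => pop. Stack: a
  Read 'e': push. Stack: ae
  Read 'd': push. Stack: aed
  Read 'b': push. Stack: aedb
  Read 'c': push. Stack: aedbc
  Read 'e': push. Stack: aedbce
Final stack: "aedbce" (length 6)

6


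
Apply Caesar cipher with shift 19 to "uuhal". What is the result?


Caesar cipher: shift "uuhal" by 19
  'u' (pos 20) + 19 = pos 13 = 'n'
  'u' (pos 20) + 19 = pos 13 = 'n'
  'h' (pos 7) + 19 = pos 0 = 'a'
  'a' (pos 0) + 19 = pos 19 = 't'
  'l' (pos 11) + 19 = pos 4 = 'e'
Result: nnate

nnate


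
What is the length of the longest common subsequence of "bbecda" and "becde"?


LCS of "bbecda" and "becde"
DP table:
           b    e    c    d    e
      0    0    0    0    0    0
  b   0    1    1    1    1    1
  b   0    1    1    1    1    1
  e   0    1    2    2    2    2
  c   0    1    2    3    3    3
  d   0    1    2    3    4    4
  a   0    1    2    3    4    4
LCS length = dp[6][5] = 4

4


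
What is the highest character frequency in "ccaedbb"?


Input: ccaedbb
Character counts:
  'a': 1
  'b': 2
  'c': 2
  'd': 1
  'e': 1
Maximum frequency: 2

2


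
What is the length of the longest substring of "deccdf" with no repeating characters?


Input: "deccdf"
Sliding window (track last position of each char):
  Position 0 ('d'): window [0,0] length 1 -- new best
  Position 1 ('e'): window [0,1] length 2 -- new best
  Position 2 ('c'): window [0,2] length 3 -- new best
  Position 3 ('c'): repeat (last at 2), move window start to 3
  Position 3 ('c'): window [3,3] length 1
  Position 4 ('d'): window [3,4] length 2
  Position 5 ('f'): window [3,5] length 3
Longest substring with no repeats: "dec" with length 3

3


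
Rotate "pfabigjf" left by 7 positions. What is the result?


Input: "pfabigjf", rotate left by 7
First 7 characters: "pfabigj"
Remaining characters: "f"
Concatenate remaining + first: "f" + "pfabigj" = "fpfabigj"

fpfabigj


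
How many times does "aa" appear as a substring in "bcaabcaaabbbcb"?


Searching for "aa" in "bcaabcaaabbbcb"
Scanning each position:
  Position 0: "bc" => no
  Position 1: "ca" => no
  Position 2: "aa" => MATCH
  Position 3: "ab" => no
  Position 4: "bc" => no
  Position 5: "ca" => no
  Position 6: "aa" => MATCH
  Position 7: "aa" => MATCH
  Position 8: "ab" => no
  Position 9: "bb" => no
  Position 10: "bb" => no
  Position 11: "bc" => no
  Position 12: "cb" => no
Total occurrences: 3

3


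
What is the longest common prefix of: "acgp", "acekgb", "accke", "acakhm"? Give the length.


Words: acgp, acekgb, accke, acakhm
  Position 0: all 'a' => match
  Position 1: all 'c' => match
  Position 2: ('g', 'e', 'c', 'a') => mismatch, stop
LCP = "ac" (length 2)

2


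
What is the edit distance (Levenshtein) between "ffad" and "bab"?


Computing edit distance: "ffad" -> "bab"
DP table:
           b    a    b
      0    1    2    3
  f   1    1    2    3
  f   2    2    2    3
  a   3    3    2    3
  d   4    4    3    3
Edit distance = dp[4][3] = 3

3


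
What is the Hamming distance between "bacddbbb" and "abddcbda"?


Comparing "bacddbbb" and "abddcbda" position by position:
  Position 0: 'b' vs 'a' => differ
  Position 1: 'a' vs 'b' => differ
  Position 2: 'c' vs 'd' => differ
  Position 3: 'd' vs 'd' => same
  Position 4: 'd' vs 'c' => differ
  Position 5: 'b' vs 'b' => same
  Position 6: 'b' vs 'd' => differ
  Position 7: 'b' vs 'a' => differ
Total differences (Hamming distance): 6

6


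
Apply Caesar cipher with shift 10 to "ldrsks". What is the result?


Caesar cipher: shift "ldrsks" by 10
  'l' (pos 11) + 10 = pos 21 = 'v'
  'd' (pos 3) + 10 = pos 13 = 'n'
  'r' (pos 17) + 10 = pos 1 = 'b'
  's' (pos 18) + 10 = pos 2 = 'c'
  'k' (pos 10) + 10 = pos 20 = 'u'
  's' (pos 18) + 10 = pos 2 = 'c'
Result: vnbcuc

vnbcuc


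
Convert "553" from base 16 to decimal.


Input: "553" in base 16
Positional expansion:
  Digit '5' (value 5) x 16^2 = 1280
  Digit '5' (value 5) x 16^1 = 80
  Digit '3' (value 3) x 16^0 = 3
Sum = 1363

1363


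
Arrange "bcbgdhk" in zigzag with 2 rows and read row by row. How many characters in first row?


Zigzag "bcbgdhk" into 2 rows:
Placing characters:
  'b' => row 0
  'c' => row 1
  'b' => row 0
  'g' => row 1
  'd' => row 0
  'h' => row 1
  'k' => row 0
Rows:
  Row 0: "bbdk"
  Row 1: "cgh"
First row length: 4

4


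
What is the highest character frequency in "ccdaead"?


Input: ccdaead
Character counts:
  'a': 2
  'c': 2
  'd': 2
  'e': 1
Maximum frequency: 2

2


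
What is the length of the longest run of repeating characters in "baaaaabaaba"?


Input: "baaaaabaaba"
Scanning for longest run:
  Position 1 ('a'): new char, reset run to 1
  Position 2 ('a'): continues run of 'a', length=2
  Position 3 ('a'): continues run of 'a', length=3
  Position 4 ('a'): continues run of 'a', length=4
  Position 5 ('a'): continues run of 'a', length=5
  Position 6 ('b'): new char, reset run to 1
  Position 7 ('a'): new char, reset run to 1
  Position 8 ('a'): continues run of 'a', length=2
  Position 9 ('b'): new char, reset run to 1
  Position 10 ('a'): new char, reset run to 1
Longest run: 'a' with length 5

5


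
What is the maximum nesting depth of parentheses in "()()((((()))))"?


Input: "()()((((()))))"
Tracking depth:
  Position 0 '(': depth becomes 1
  Position 1 ')': depth becomes 0
  Position 2 '(': depth becomes 1
  Position 3 ')': depth becomes 0
  Position 4 '(': depth becomes 1
  Position 5 '(': depth becomes 2
  Position 6 '(': depth becomes 3
  Position 7 '(': depth becomes 4
  Position 8 '(': depth becomes 5
  Position 9 ')': depth becomes 4
  Position 10 ')': depth becomes 3
  Position 11 ')': depth becomes 2
  Position 12 ')': depth becomes 1
  Position 13 ')': depth becomes 0
Maximum depth reached: 5

5


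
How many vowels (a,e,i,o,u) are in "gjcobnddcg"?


Input: gjcobnddcg
Checking each character:
  'g' at position 0: consonant
  'j' at position 1: consonant
  'c' at position 2: consonant
  'o' at position 3: vowel (running total: 1)
  'b' at position 4: consonant
  'n' at position 5: consonant
  'd' at position 6: consonant
  'd' at position 7: consonant
  'c' at position 8: consonant
  'g' at position 9: consonant
Total vowels: 1

1


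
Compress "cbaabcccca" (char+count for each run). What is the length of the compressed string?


Input: cbaabcccca
Runs:
  'c' x 1 => "c1"
  'b' x 1 => "b1"
  'a' x 2 => "a2"
  'b' x 1 => "b1"
  'c' x 4 => "c4"
  'a' x 1 => "a1"
Compressed: "c1b1a2b1c4a1"
Compressed length: 12

12


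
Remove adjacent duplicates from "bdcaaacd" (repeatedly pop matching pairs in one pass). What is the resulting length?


Input: bdcaaacd
Stack-based adjacent duplicate removal:
  Read 'b': push. Stack: b
  Read 'd': push. Stack: bd
  Read 'c': push. Stack: bdc
  Read 'a': push. Stack: bdca
  Read 'a': matches stack top 'a' => pop. Stack: bdc
  Read 'a': push. Stack: bdca
  Read 'c': push. Stack: bdcac
  Read 'd': push. Stack: bdcacd
Final stack: "bdcacd" (length 6)

6


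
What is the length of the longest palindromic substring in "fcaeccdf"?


Input: "fcaeccdf"
Checking substrings for palindromes:
  [4:6] "cc" (len 2) => palindrome
Longest palindromic substring: "cc" with length 2

2


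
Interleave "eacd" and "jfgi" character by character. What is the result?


Interleaving "eacd" and "jfgi":
  Position 0: 'e' from first, 'j' from second => "ej"
  Position 1: 'a' from first, 'f' from second => "af"
  Position 2: 'c' from first, 'g' from second => "cg"
  Position 3: 'd' from first, 'i' from second => "di"
Result: ejafcgdi

ejafcgdi


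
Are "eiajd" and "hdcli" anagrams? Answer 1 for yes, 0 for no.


Strings: "eiajd", "hdcli"
Sorted first:  adeij
Sorted second: cdhil
Differ at position 0: 'a' vs 'c' => not anagrams

0


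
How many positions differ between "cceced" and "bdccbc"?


Comparing "cceced" and "bdccbc" position by position:
  Position 0: 'c' vs 'b' => DIFFER
  Position 1: 'c' vs 'd' => DIFFER
  Position 2: 'e' vs 'c' => DIFFER
  Position 3: 'c' vs 'c' => same
  Position 4: 'e' vs 'b' => DIFFER
  Position 5: 'd' vs 'c' => DIFFER
Positions that differ: 5

5


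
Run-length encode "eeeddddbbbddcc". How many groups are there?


Input: eeeddddbbbddcc
Scanning for consecutive runs:
  Group 1: 'e' x 3 (positions 0-2)
  Group 2: 'd' x 4 (positions 3-6)
  Group 3: 'b' x 3 (positions 7-9)
  Group 4: 'd' x 2 (positions 10-11)
  Group 5: 'c' x 2 (positions 12-13)
Total groups: 5

5


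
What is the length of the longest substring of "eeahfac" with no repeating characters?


Input: "eeahfac"
Sliding window (track last position of each char):
  Position 0 ('e'): window [0,0] length 1 -- new best
  Position 1 ('e'): repeat (last at 0), move window start to 1
  Position 1 ('e'): window [1,1] length 1
  Position 2 ('a'): window [1,2] length 2 -- new best
  Position 3 ('h'): window [1,3] length 3 -- new best
  Position 4 ('f'): window [1,4] length 4 -- new best
  Position 5 ('a'): repeat (last at 2), move window start to 3
  Position 5 ('a'): window [3,5] length 3
  Position 6 ('c'): window [3,6] length 4
Longest substring with no repeats: "eahf" with length 4

4


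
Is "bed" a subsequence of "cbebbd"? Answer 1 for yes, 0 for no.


Check if "bed" is a subsequence of "cbebbd"
Greedy scan:
  Position 0 ('c'): no match needed
  Position 1 ('b'): matches sub[0] = 'b'
  Position 2 ('e'): matches sub[1] = 'e'
  Position 3 ('b'): no match needed
  Position 4 ('b'): no match needed
  Position 5 ('d'): matches sub[2] = 'd'
All 3 characters matched => is a subsequence

1


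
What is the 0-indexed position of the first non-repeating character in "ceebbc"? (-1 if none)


Input: ceebbc
Character frequencies:
  'b': 2
  'c': 2
  'e': 2
Scanning left to right for freq == 1:
  Position 0 ('c'): freq=2, skip
  Position 1 ('e'): freq=2, skip
  Position 2 ('e'): freq=2, skip
  Position 3 ('b'): freq=2, skip
  Position 4 ('b'): freq=2, skip
  Position 5 ('c'): freq=2, skip
  No unique character found => answer = -1

-1


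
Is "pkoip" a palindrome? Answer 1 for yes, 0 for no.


Input: pkoip
Reversed: piokp
  Compare pos 0 ('p') with pos 4 ('p'): match
  Compare pos 1 ('k') with pos 3 ('i'): MISMATCH
Result: not a palindrome

0


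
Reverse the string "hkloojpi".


Input: hkloojpi
Reading characters right to left:
  Position 7: 'i'
  Position 6: 'p'
  Position 5: 'j'
  Position 4: 'o'
  Position 3: 'o'
  Position 2: 'l'
  Position 1: 'k'
  Position 0: 'h'
Reversed: ipjoolkh

ipjoolkh


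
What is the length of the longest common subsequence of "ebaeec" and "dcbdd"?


LCS of "ebaeec" and "dcbdd"
DP table:
           d    c    b    d    d
      0    0    0    0    0    0
  e   0    0    0    0    0    0
  b   0    0    0    1    1    1
  a   0    0    0    1    1    1
  e   0    0    0    1    1    1
  e   0    0    0    1    1    1
  c   0    0    1    1    1    1
LCS length = dp[6][5] = 1

1


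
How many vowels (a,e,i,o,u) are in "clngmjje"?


Input: clngmjje
Checking each character:
  'c' at position 0: consonant
  'l' at position 1: consonant
  'n' at position 2: consonant
  'g' at position 3: consonant
  'm' at position 4: consonant
  'j' at position 5: consonant
  'j' at position 6: consonant
  'e' at position 7: vowel (running total: 1)
Total vowels: 1

1


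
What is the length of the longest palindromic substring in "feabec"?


Input: "feabec"
Checking substrings for palindromes:
  No multi-char palindromic substrings found
Longest palindromic substring: "f" with length 1

1


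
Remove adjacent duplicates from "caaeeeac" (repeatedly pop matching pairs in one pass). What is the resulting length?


Input: caaeeeac
Stack-based adjacent duplicate removal:
  Read 'c': push. Stack: c
  Read 'a': push. Stack: ca
  Read 'a': matches stack top 'a' => pop. Stack: c
  Read 'e': push. Stack: ce
  Read 'e': matches stack top 'e' => pop. Stack: c
  Read 'e': push. Stack: ce
  Read 'a': push. Stack: cea
  Read 'c': push. Stack: ceac
Final stack: "ceac" (length 4)

4


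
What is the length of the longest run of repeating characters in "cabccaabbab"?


Input: "cabccaabbab"
Scanning for longest run:
  Position 1 ('a'): new char, reset run to 1
  Position 2 ('b'): new char, reset run to 1
  Position 3 ('c'): new char, reset run to 1
  Position 4 ('c'): continues run of 'c', length=2
  Position 5 ('a'): new char, reset run to 1
  Position 6 ('a'): continues run of 'a', length=2
  Position 7 ('b'): new char, reset run to 1
  Position 8 ('b'): continues run of 'b', length=2
  Position 9 ('a'): new char, reset run to 1
  Position 10 ('b'): new char, reset run to 1
Longest run: 'c' with length 2

2


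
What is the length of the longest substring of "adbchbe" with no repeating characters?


Input: "adbchbe"
Sliding window (track last position of each char):
  Position 0 ('a'): window [0,0] length 1 -- new best
  Position 1 ('d'): window [0,1] length 2 -- new best
  Position 2 ('b'): window [0,2] length 3 -- new best
  Position 3 ('c'): window [0,3] length 4 -- new best
  Position 4 ('h'): window [0,4] length 5 -- new best
  Position 5 ('b'): repeat (last at 2), move window start to 3
  Position 5 ('b'): window [3,5] length 3
  Position 6 ('e'): window [3,6] length 4
Longest substring with no repeats: "adbch" with length 5

5


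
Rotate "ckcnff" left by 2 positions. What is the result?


Input: "ckcnff", rotate left by 2
First 2 characters: "ck"
Remaining characters: "cnff"
Concatenate remaining + first: "cnff" + "ck" = "cnffck"

cnffck


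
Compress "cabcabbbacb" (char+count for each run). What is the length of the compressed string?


Input: cabcabbbacb
Runs:
  'c' x 1 => "c1"
  'a' x 1 => "a1"
  'b' x 1 => "b1"
  'c' x 1 => "c1"
  'a' x 1 => "a1"
  'b' x 3 => "b3"
  'a' x 1 => "a1"
  'c' x 1 => "c1"
  'b' x 1 => "b1"
Compressed: "c1a1b1c1a1b3a1c1b1"
Compressed length: 18

18


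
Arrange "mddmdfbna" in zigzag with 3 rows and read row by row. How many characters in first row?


Zigzag "mddmdfbna" into 3 rows:
Placing characters:
  'm' => row 0
  'd' => row 1
  'd' => row 2
  'm' => row 1
  'd' => row 0
  'f' => row 1
  'b' => row 2
  'n' => row 1
  'a' => row 0
Rows:
  Row 0: "mda"
  Row 1: "dmfn"
  Row 2: "db"
First row length: 3

3


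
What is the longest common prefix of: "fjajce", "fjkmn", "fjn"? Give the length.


Words: fjajce, fjkmn, fjn
  Position 0: all 'f' => match
  Position 1: all 'j' => match
  Position 2: ('a', 'k', 'n') => mismatch, stop
LCP = "fj" (length 2)

2


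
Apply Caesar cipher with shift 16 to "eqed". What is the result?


Caesar cipher: shift "eqed" by 16
  'e' (pos 4) + 16 = pos 20 = 'u'
  'q' (pos 16) + 16 = pos 6 = 'g'
  'e' (pos 4) + 16 = pos 20 = 'u'
  'd' (pos 3) + 16 = pos 19 = 't'
Result: ugut

ugut


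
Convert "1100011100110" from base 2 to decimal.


Input: "1100011100110" in base 2
Positional expansion:
  Digit '1' (value 1) x 2^12 = 4096
  Digit '1' (value 1) x 2^11 = 2048
  Digit '0' (value 0) x 2^10 = 0
  Digit '0' (value 0) x 2^9 = 0
  Digit '0' (value 0) x 2^8 = 0
  Digit '1' (value 1) x 2^7 = 128
  Digit '1' (value 1) x 2^6 = 64
  Digit '1' (value 1) x 2^5 = 32
  Digit '0' (value 0) x 2^4 = 0
  Digit '0' (value 0) x 2^3 = 0
  Digit '1' (value 1) x 2^2 = 4
  Digit '1' (value 1) x 2^1 = 2
  Digit '0' (value 0) x 2^0 = 0
Sum = 6374

6374


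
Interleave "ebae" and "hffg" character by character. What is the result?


Interleaving "ebae" and "hffg":
  Position 0: 'e' from first, 'h' from second => "eh"
  Position 1: 'b' from first, 'f' from second => "bf"
  Position 2: 'a' from first, 'f' from second => "af"
  Position 3: 'e' from first, 'g' from second => "eg"
Result: ehbfafeg

ehbfafeg


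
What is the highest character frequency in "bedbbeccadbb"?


Input: bedbbeccadbb
Character counts:
  'a': 1
  'b': 5
  'c': 2
  'd': 2
  'e': 2
Maximum frequency: 5

5


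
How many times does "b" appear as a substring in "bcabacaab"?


Searching for "b" in "bcabacaab"
Scanning each position:
  Position 0: "b" => MATCH
  Position 1: "c" => no
  Position 2: "a" => no
  Position 3: "b" => MATCH
  Position 4: "a" => no
  Position 5: "c" => no
  Position 6: "a" => no
  Position 7: "a" => no
  Position 8: "b" => MATCH
Total occurrences: 3

3


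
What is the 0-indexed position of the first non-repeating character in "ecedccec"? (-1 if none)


Input: ecedccec
Character frequencies:
  'c': 4
  'd': 1
  'e': 3
Scanning left to right for freq == 1:
  Position 0 ('e'): freq=3, skip
  Position 1 ('c'): freq=4, skip
  Position 2 ('e'): freq=3, skip
  Position 3 ('d'): unique! => answer = 3

3


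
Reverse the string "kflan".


Input: kflan
Reading characters right to left:
  Position 4: 'n'
  Position 3: 'a'
  Position 2: 'l'
  Position 1: 'f'
  Position 0: 'k'
Reversed: nalfk

nalfk


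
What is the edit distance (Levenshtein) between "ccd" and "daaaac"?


Computing edit distance: "ccd" -> "daaaac"
DP table:
           d    a    a    a    a    c
      0    1    2    3    4    5    6
  c   1    1    2    3    4    5    5
  c   2    2    2    3    4    5    5
  d   3    2    3    3    4    5    6
Edit distance = dp[3][6] = 6

6


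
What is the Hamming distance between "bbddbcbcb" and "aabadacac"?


Comparing "bbddbcbcb" and "aabadacac" position by position:
  Position 0: 'b' vs 'a' => differ
  Position 1: 'b' vs 'a' => differ
  Position 2: 'd' vs 'b' => differ
  Position 3: 'd' vs 'a' => differ
  Position 4: 'b' vs 'd' => differ
  Position 5: 'c' vs 'a' => differ
  Position 6: 'b' vs 'c' => differ
  Position 7: 'c' vs 'a' => differ
  Position 8: 'b' vs 'c' => differ
Total differences (Hamming distance): 9

9


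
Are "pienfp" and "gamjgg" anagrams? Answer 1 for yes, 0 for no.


Strings: "pienfp", "gamjgg"
Sorted first:  efinpp
Sorted second: agggjm
Differ at position 0: 'e' vs 'a' => not anagrams

0


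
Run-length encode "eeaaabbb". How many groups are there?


Input: eeaaabbb
Scanning for consecutive runs:
  Group 1: 'e' x 2 (positions 0-1)
  Group 2: 'a' x 3 (positions 2-4)
  Group 3: 'b' x 3 (positions 5-7)
Total groups: 3

3


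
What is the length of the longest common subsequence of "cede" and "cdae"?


LCS of "cede" and "cdae"
DP table:
           c    d    a    e
      0    0    0    0    0
  c   0    1    1    1    1
  e   0    1    1    1    2
  d   0    1    2    2    2
  e   0    1    2    2    3
LCS length = dp[4][4] = 3

3


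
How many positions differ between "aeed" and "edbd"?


Comparing "aeed" and "edbd" position by position:
  Position 0: 'a' vs 'e' => DIFFER
  Position 1: 'e' vs 'd' => DIFFER
  Position 2: 'e' vs 'b' => DIFFER
  Position 3: 'd' vs 'd' => same
Positions that differ: 3

3


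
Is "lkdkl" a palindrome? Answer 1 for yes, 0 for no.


Input: lkdkl
Reversed: lkdkl
  Compare pos 0 ('l') with pos 4 ('l'): match
  Compare pos 1 ('k') with pos 3 ('k'): match
Result: palindrome

1


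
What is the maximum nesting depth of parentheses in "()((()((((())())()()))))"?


Input: "()((()((((())())()()))))"
Tracking depth:
  Position 0 '(': depth becomes 1
  Position 1 ')': depth becomes 0
  Position 2 '(': depth becomes 1
  Position 3 '(': depth becomes 2
  Position 4 '(': depth becomes 3
  Position 5 ')': depth becomes 2
  Position 6 '(': depth becomes 3
  Position 7 '(': depth becomes 4
  Position 8 '(': depth becomes 5
  Position 9 '(': depth becomes 6
  Position 10 '(': depth becomes 7
  Position 11 ')': depth becomes 6
  Position 12 ')': depth becomes 5
  Position 13 '(': depth becomes 6
  Position 14 ')': depth becomes 5
  Position 15 ')': depth becomes 4
  Position 16 '(': depth becomes 5
  Position 17 ')': depth becomes 4
  Position 18 '(': depth becomes 5
  Position 19 ')': depth becomes 4
  Position 20 ')': depth becomes 3
  Position 21 ')': depth becomes 2
  Position 22 ')': depth becomes 1
  Position 23 ')': depth becomes 0
Maximum depth reached: 7

7


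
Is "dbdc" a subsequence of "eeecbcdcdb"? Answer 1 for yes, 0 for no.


Check if "dbdc" is a subsequence of "eeecbcdcdb"
Greedy scan:
  Position 0 ('e'): no match needed
  Position 1 ('e'): no match needed
  Position 2 ('e'): no match needed
  Position 3 ('c'): no match needed
  Position 4 ('b'): no match needed
  Position 5 ('c'): no match needed
  Position 6 ('d'): matches sub[0] = 'd'
  Position 7 ('c'): no match needed
  Position 8 ('d'): no match needed
  Position 9 ('b'): matches sub[1] = 'b'
Only matched 2/4 characters => not a subsequence

0


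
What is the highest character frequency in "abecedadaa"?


Input: abecedadaa
Character counts:
  'a': 4
  'b': 1
  'c': 1
  'd': 2
  'e': 2
Maximum frequency: 4

4


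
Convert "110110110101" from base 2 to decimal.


Input: "110110110101" in base 2
Positional expansion:
  Digit '1' (value 1) x 2^11 = 2048
  Digit '1' (value 1) x 2^10 = 1024
  Digit '0' (value 0) x 2^9 = 0
  Digit '1' (value 1) x 2^8 = 256
  Digit '1' (value 1) x 2^7 = 128
  Digit '0' (value 0) x 2^6 = 0
  Digit '1' (value 1) x 2^5 = 32
  Digit '1' (value 1) x 2^4 = 16
  Digit '0' (value 0) x 2^3 = 0
  Digit '1' (value 1) x 2^2 = 4
  Digit '0' (value 0) x 2^1 = 0
  Digit '1' (value 1) x 2^0 = 1
Sum = 3509

3509


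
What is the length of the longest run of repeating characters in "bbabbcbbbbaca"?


Input: "bbabbcbbbbaca"
Scanning for longest run:
  Position 1 ('b'): continues run of 'b', length=2
  Position 2 ('a'): new char, reset run to 1
  Position 3 ('b'): new char, reset run to 1
  Position 4 ('b'): continues run of 'b', length=2
  Position 5 ('c'): new char, reset run to 1
  Position 6 ('b'): new char, reset run to 1
  Position 7 ('b'): continues run of 'b', length=2
  Position 8 ('b'): continues run of 'b', length=3
  Position 9 ('b'): continues run of 'b', length=4
  Position 10 ('a'): new char, reset run to 1
  Position 11 ('c'): new char, reset run to 1
  Position 12 ('a'): new char, reset run to 1
Longest run: 'b' with length 4

4


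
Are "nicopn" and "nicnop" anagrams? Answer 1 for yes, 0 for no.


Strings: "nicopn", "nicnop"
Sorted first:  cinnop
Sorted second: cinnop
Sorted forms match => anagrams

1


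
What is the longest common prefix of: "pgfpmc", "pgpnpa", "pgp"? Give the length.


Words: pgfpmc, pgpnpa, pgp
  Position 0: all 'p' => match
  Position 1: all 'g' => match
  Position 2: ('f', 'p', 'p') => mismatch, stop
LCP = "pg" (length 2)

2


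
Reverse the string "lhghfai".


Input: lhghfai
Reading characters right to left:
  Position 6: 'i'
  Position 5: 'a'
  Position 4: 'f'
  Position 3: 'h'
  Position 2: 'g'
  Position 1: 'h'
  Position 0: 'l'
Reversed: iafhghl

iafhghl


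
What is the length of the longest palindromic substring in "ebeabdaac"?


Input: "ebeabdaac"
Checking substrings for palindromes:
  [0:3] "ebe" (len 3) => palindrome
  [6:8] "aa" (len 2) => palindrome
Longest palindromic substring: "ebe" with length 3

3


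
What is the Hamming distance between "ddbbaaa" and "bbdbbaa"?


Comparing "ddbbaaa" and "bbdbbaa" position by position:
  Position 0: 'd' vs 'b' => differ
  Position 1: 'd' vs 'b' => differ
  Position 2: 'b' vs 'd' => differ
  Position 3: 'b' vs 'b' => same
  Position 4: 'a' vs 'b' => differ
  Position 5: 'a' vs 'a' => same
  Position 6: 'a' vs 'a' => same
Total differences (Hamming distance): 4

4
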